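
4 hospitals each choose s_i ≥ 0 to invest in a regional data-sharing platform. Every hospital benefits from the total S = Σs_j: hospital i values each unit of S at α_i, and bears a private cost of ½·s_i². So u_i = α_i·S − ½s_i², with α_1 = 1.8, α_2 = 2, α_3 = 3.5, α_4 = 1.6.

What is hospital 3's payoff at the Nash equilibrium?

Hospital i's FOC: ∂u_i/∂s_i = α_i − s_i = 0, so s_i* = α_i.
NE contributions = (1.8, 2, 3.5, 1.6); S = 8.9.
u_3 = α_3·S − ½·(s_3)² = 3.5·8.9 − ½·3.5² = 25.025.

25.025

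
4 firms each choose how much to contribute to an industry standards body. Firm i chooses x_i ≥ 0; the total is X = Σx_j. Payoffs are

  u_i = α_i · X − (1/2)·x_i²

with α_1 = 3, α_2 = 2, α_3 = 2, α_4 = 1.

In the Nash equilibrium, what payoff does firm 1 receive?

Firm i's FOC: ∂u_i/∂x_i = α_i − x_i = 0, so x_i* = α_i.
NE contributions = (3, 2, 2, 1); X = 8.
u_1 = α_1·X − ½·(x_1)² = 3·8 − ½·3² = 19.5.

19.5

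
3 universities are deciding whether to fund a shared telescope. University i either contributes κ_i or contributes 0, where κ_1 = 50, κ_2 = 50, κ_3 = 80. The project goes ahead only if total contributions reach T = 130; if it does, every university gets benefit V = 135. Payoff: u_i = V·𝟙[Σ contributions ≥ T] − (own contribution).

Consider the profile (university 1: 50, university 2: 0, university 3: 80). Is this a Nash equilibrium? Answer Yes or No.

Yes

Total = 130 ≥ 130: provided.
University 1 (pledges 50, payoff 85): dropping to 0 → total 80, payoff 0. No gain.
University 2 (pledges 0, payoff 135): pledging 50 → total 180, payoff 85. No gain.
University 3 (pledges 80, payoff 55): dropping to 0 → total 50, payoff 0. No gain.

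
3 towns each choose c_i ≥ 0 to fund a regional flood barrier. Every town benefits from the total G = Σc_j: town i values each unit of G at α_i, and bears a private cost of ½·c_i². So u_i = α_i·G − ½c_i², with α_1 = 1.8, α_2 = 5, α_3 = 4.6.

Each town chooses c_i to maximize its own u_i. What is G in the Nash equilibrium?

11.4

Town i's FOC: ∂u_i/∂c_i = α_i − c_i = 0, so c_i* = α_i.
NE contributions = (1.8, 5, 4.6); G = 11.4.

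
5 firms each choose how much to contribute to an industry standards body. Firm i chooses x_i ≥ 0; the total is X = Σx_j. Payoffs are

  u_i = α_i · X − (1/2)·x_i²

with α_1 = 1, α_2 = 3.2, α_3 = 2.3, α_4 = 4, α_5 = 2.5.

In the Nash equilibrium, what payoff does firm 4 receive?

Firm i's FOC: ∂u_i/∂x_i = α_i − x_i = 0, so x_i* = α_i.
NE contributions = (1, 3.2, 2.3, 4, 2.5); X = 13.
u_4 = α_4·X − ½·(x_4)² = 4·13 − ½·4² = 44.

44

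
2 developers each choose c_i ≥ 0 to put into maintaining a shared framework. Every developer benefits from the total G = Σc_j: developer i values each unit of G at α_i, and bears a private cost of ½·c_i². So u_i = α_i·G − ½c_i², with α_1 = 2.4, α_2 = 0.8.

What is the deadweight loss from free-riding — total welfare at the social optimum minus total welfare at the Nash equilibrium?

Developer i's FOC: ∂u_i/∂c_i = α_i − c_i = 0, so c_i* = α_i.
NE contributions = (2.4, 0.8); G = 3.2.
W^NE = (Σα)·G − ½Σα_i² = 3.2² − ½·6.4 = 7.04.
Planner sets c_i = Σα_j = 3.2 for every i, so G^SO = 2·3.2 = 6.4.
W^SO = (Σα)·G^SO − ½·2·(Σα)² = (2/2)·3.2² = 10.24.
Deadweight loss = W^SO − W^NE = 3.2.

3.2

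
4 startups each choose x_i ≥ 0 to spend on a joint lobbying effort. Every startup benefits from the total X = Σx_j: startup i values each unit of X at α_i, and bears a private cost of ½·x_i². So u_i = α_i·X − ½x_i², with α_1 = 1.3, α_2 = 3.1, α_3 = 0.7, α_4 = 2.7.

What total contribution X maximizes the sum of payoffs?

Planner FOC: ∂(Σu_j)/∂x_i = (Σα_j) − x_i = 0, so x_i^SO = Σα_j = 7.8 for every i; X^SO = 31.2.

31.2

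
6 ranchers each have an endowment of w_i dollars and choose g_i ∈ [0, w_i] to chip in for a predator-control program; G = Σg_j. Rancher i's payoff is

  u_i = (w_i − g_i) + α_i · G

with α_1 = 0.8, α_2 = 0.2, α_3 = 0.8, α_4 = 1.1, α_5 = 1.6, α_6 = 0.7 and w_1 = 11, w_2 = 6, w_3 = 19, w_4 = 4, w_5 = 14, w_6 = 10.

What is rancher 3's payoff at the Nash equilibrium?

∂u_i/∂g_i = α_i − 1, so rancher i contributes w_i if α_i > 1, else 0.
α_i > 1 for i ∈ {4, 5}; NE contributions (0, 0, 0, 4, 14, 0), G = 18.
u_3 = (19 − 0) + 0.8·18 = 33.4.

33.4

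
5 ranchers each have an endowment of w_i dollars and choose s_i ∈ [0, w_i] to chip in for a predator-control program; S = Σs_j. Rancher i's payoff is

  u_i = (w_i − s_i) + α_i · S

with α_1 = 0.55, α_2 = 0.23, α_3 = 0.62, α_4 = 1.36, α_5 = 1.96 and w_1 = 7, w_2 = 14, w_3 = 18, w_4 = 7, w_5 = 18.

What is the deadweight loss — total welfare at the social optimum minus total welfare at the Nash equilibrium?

∂u_i/∂s_i = α_i − 1, so rancher i contributes w_i if α_i > 1, else 0.
α_i > 1 for i ∈ {4, 5}; NE contributions (0, 0, 0, 7, 18), S = 25.
W^NE = Σw_i − S^NE + (Σα_i)·S^NE = 64 + 3.72·25 = 157.
Planner: ∂(Σu_j)/∂s_i = Σα_j − 1 = 3.72 > 0, so everyone contributes w_i; S^SO = 64, W^SO = 64 + 3.72·64 = 302.08.
Deadweight loss = 145.08.

145.08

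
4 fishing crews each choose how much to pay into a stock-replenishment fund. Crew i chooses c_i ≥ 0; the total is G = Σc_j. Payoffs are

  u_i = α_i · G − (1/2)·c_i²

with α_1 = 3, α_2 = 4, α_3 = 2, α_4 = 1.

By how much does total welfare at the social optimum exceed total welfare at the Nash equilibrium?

115

Crew i's FOC: ∂u_i/∂c_i = α_i − c_i = 0, so c_i* = α_i.
NE contributions = (3, 4, 2, 1); G = 10.
W^NE = (Σα)·G − ½Σα_i² = 10² − ½·30 = 85.
Planner sets c_i = Σα_j = 10 for every i, so G^SO = 4·10 = 40.
W^SO = (Σα)·G^SO − ½·4·(Σα)² = (4/2)·10² = 200.
Deadweight loss = W^SO − W^NE = 115.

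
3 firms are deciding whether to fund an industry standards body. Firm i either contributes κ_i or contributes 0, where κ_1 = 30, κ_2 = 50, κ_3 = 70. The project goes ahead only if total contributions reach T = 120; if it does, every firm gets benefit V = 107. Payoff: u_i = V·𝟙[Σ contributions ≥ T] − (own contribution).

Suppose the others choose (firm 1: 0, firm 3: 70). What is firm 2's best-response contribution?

Others' total = 70. Contributing 50 brings total to 120 ≥ 120: gain V − κ_2 = 57.
Best response: 50.

50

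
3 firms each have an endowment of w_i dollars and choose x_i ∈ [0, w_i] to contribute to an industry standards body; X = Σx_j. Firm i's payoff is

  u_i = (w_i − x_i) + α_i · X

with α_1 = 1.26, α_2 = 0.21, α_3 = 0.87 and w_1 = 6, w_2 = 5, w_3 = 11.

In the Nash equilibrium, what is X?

6

∂u_i/∂x_i = α_i − 1, so firm i contributes w_i if α_i > 1, else 0.
α_i > 1 for i ∈ {1}; NE contributions (6, 0, 0), X = 6.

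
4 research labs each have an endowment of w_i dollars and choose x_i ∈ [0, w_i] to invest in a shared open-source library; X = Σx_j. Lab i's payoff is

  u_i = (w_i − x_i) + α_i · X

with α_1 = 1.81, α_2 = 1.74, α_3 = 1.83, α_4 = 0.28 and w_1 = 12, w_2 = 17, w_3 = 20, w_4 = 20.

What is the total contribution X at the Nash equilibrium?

49

∂u_i/∂x_i = α_i − 1, so lab i contributes w_i if α_i > 1, else 0.
α_i > 1 for i ∈ {1, 2, 3}; NE contributions (12, 17, 20, 0), X = 49.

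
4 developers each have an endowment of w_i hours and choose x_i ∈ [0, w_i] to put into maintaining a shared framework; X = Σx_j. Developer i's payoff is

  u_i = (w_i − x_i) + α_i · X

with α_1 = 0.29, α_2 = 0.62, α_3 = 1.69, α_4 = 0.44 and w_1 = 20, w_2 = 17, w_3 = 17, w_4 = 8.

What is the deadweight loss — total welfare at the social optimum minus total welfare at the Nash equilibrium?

91.8

∂u_i/∂x_i = α_i − 1, so developer i contributes w_i if α_i > 1, else 0.
α_i > 1 for i ∈ {3}; NE contributions (0, 0, 17, 0), X = 17.
W^NE = Σw_i − X^NE + (Σα_i)·X^NE = 62 + 2.04·17 = 96.68.
Planner: ∂(Σu_j)/∂x_i = Σα_j − 1 = 2.04 > 0, so everyone contributes w_i; X^SO = 62, W^SO = 62 + 2.04·62 = 188.48.
Deadweight loss = 91.8.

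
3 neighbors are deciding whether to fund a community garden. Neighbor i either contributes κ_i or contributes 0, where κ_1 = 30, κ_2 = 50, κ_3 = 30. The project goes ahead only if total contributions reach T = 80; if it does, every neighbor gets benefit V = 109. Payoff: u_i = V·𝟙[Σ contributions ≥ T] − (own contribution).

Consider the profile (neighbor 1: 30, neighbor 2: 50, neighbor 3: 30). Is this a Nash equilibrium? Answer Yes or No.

Total = 110 ≥ 80: provided.
Neighbor 1 (pledges 30, payoff 79): dropping to 0 → total 80, payoff 109. Profitable deviation.

No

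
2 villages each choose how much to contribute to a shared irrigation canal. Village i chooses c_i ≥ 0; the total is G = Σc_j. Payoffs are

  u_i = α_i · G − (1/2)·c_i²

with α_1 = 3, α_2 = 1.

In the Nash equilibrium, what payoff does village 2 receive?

3.5

Village i's FOC: ∂u_i/∂c_i = α_i − c_i = 0, so c_i* = α_i.
NE contributions = (3, 1); G = 4.
u_2 = α_2·G − ½·(c_2)² = 1·4 − ½·1² = 3.5.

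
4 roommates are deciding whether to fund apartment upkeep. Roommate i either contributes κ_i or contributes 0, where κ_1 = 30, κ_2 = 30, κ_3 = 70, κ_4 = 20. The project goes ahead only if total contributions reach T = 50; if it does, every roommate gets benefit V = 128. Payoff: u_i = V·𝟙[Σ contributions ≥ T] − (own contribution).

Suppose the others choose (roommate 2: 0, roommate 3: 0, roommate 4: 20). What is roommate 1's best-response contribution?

Others' total = 20. Contributing 30 brings total to 50 ≥ 50: gain V − κ_1 = 98.
Best response: 30.

30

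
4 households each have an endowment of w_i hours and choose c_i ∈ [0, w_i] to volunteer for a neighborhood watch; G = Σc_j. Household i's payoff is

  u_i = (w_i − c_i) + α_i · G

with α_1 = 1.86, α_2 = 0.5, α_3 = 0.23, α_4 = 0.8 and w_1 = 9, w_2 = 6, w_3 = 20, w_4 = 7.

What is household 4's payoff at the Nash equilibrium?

∂u_i/∂c_i = α_i − 1, so household i contributes w_i if α_i > 1, else 0.
α_i > 1 for i ∈ {1}; NE contributions (9, 0, 0, 0), G = 9.
u_4 = (7 − 0) + 0.8·9 = 14.2.

14.2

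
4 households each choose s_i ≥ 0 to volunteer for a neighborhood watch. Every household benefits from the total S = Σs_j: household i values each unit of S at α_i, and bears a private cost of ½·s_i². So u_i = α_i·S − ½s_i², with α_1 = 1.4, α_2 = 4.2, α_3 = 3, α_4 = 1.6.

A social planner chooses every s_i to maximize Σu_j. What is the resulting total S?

40.8

Planner FOC: ∂(Σu_j)/∂s_i = (Σα_j) − s_i = 0, so s_i^SO = Σα_j = 10.2 for every i; S^SO = 40.8.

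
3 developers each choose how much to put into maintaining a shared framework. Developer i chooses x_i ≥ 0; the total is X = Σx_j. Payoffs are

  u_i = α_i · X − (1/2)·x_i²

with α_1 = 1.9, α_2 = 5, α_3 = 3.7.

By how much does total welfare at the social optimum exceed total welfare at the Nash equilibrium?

Developer i's FOC: ∂u_i/∂x_i = α_i − x_i = 0, so x_i* = α_i.
NE contributions = (1.9, 5, 3.7); X = 10.6.
W^NE = (Σα)·X − ½Σα_i² = 10.6² − ½·42.3 = 91.21.
Planner sets x_i = Σα_j = 10.6 for every i, so X^SO = 3·10.6 = 31.8.
W^SO = (Σα)·X^SO − ½·3·(Σα)² = (3/2)·10.6² = 168.54.
Deadweight loss = W^SO − W^NE = 77.33.

77.33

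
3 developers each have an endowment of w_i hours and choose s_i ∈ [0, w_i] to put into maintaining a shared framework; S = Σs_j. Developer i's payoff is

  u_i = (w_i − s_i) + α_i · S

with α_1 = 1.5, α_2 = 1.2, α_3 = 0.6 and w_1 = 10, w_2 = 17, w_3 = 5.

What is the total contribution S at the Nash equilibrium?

∂u_i/∂s_i = α_i − 1, so developer i contributes w_i if α_i > 1, else 0.
α_i > 1 for i ∈ {1, 2}; NE contributions (10, 17, 0), S = 27.

27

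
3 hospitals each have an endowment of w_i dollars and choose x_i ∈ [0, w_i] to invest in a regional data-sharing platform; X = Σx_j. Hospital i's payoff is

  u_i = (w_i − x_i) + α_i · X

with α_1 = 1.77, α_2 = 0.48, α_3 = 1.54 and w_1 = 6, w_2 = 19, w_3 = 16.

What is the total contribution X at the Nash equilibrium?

22

∂u_i/∂x_i = α_i − 1, so hospital i contributes w_i if α_i > 1, else 0.
α_i > 1 for i ∈ {1, 3}; NE contributions (6, 0, 16), X = 22.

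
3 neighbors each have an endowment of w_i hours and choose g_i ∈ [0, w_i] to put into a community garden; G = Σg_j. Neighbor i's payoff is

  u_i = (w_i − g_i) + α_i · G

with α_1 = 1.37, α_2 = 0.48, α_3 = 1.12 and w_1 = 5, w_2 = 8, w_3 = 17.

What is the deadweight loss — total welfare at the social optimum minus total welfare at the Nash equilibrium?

15.76

∂u_i/∂g_i = α_i − 1, so neighbor i contributes w_i if α_i > 1, else 0.
α_i > 1 for i ∈ {1, 3}; NE contributions (5, 0, 17), G = 22.
W^NE = Σw_i − G^NE + (Σα_i)·G^NE = 30 + 1.97·22 = 73.34.
Planner: ∂(Σu_j)/∂g_i = Σα_j − 1 = 1.97 > 0, so everyone contributes w_i; G^SO = 30, W^SO = 30 + 1.97·30 = 89.1.
Deadweight loss = 15.76.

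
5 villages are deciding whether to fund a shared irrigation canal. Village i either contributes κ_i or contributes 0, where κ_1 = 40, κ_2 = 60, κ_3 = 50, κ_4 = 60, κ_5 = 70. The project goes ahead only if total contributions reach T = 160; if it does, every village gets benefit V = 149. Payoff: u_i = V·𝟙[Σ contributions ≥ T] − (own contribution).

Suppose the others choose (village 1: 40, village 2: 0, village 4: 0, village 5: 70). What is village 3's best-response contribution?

50

Others' total = 110. Contributing 50 brings total to 160 ≥ 160: gain V − κ_3 = 99.
Best response: 50.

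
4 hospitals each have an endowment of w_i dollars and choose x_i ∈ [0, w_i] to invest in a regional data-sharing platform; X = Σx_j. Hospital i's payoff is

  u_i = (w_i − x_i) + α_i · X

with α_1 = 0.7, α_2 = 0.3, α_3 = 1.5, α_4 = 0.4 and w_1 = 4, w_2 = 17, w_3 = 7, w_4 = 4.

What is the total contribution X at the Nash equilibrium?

∂u_i/∂x_i = α_i − 1, so hospital i contributes w_i if α_i > 1, else 0.
α_i > 1 for i ∈ {3}; NE contributions (0, 0, 7, 0), X = 7.

7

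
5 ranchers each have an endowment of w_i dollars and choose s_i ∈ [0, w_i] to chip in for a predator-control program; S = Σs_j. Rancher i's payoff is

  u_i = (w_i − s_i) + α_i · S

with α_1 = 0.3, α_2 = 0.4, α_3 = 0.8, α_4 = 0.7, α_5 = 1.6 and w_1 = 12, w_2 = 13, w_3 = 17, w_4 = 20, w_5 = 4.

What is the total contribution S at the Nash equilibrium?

∂u_i/∂s_i = α_i − 1, so rancher i contributes w_i if α_i > 1, else 0.
α_i > 1 for i ∈ {5}; NE contributions (0, 0, 0, 0, 4), S = 4.

4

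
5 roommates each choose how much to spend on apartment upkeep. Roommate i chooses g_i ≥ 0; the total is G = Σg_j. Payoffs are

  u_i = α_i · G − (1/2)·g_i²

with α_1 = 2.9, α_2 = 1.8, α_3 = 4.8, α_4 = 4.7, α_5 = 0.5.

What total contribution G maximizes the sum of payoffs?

73.5

Planner FOC: ∂(Σu_j)/∂g_i = (Σα_j) − g_i = 0, so g_i^SO = Σα_j = 14.7 for every i; G^SO = 73.5.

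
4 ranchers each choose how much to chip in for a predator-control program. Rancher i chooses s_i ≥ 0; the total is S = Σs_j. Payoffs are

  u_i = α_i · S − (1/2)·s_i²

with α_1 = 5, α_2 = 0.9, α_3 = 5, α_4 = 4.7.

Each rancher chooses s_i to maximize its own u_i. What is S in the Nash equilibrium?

Rancher i's FOC: ∂u_i/∂s_i = α_i − s_i = 0, so s_i* = α_i.
NE contributions = (5, 0.9, 5, 4.7); S = 15.6.

15.6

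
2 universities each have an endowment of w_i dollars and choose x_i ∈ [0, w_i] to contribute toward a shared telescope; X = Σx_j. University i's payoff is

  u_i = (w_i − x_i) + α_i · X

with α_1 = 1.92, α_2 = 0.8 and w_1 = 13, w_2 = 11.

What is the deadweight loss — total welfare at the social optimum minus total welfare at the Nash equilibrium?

18.92

∂u_i/∂x_i = α_i − 1, so university i contributes w_i if α_i > 1, else 0.
α_i > 1 for i ∈ {1}; NE contributions (13, 0), X = 13.
W^NE = Σw_i − X^NE + (Σα_i)·X^NE = 24 + 1.72·13 = 46.36.
Planner: ∂(Σu_j)/∂x_i = Σα_j − 1 = 1.72 > 0, so everyone contributes w_i; X^SO = 24, W^SO = 24 + 1.72·24 = 65.28.
Deadweight loss = 18.92.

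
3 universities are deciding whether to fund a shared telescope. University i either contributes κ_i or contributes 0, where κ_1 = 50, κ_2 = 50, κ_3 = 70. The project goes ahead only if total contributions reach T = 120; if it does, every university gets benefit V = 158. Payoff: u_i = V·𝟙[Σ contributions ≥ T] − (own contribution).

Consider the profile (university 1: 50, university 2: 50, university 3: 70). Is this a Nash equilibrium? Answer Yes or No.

Total = 170 ≥ 120: provided.
University 1 (pledges 50, payoff 108): dropping to 0 → total 120, payoff 158. Profitable deviation.

No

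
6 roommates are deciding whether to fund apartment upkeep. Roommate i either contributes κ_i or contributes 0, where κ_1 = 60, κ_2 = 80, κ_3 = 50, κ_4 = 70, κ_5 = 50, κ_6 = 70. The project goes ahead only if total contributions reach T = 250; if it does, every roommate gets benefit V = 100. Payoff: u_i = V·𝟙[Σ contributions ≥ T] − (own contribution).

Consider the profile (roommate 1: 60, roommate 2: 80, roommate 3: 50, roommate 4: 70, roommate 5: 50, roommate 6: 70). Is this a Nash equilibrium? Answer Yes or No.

No

Total = 380 ≥ 250: provided.
Roommate 1 (pledges 60, payoff 40): dropping to 0 → total 320, payoff 100. Profitable deviation.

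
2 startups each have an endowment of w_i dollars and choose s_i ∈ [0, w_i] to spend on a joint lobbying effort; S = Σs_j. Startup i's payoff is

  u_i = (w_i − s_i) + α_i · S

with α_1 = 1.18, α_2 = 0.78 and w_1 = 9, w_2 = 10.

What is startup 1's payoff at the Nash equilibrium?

∂u_i/∂s_i = α_i − 1, so startup i contributes w_i if α_i > 1, else 0.
α_i > 1 for i ∈ {1}; NE contributions (9, 0), S = 9.
u_1 = (9 − 9) + 1.18·9 = 10.62.

10.62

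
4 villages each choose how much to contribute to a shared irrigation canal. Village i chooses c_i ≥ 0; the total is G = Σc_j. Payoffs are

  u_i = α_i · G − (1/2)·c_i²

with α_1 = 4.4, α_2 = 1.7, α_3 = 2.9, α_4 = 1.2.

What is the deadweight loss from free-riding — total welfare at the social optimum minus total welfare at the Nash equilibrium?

Village i's FOC: ∂u_i/∂c_i = α_i − c_i = 0, so c_i* = α_i.
NE contributions = (4.4, 1.7, 2.9, 1.2); G = 10.2.
W^NE = (Σα)·G − ½Σα_i² = 10.2² − ½·32.1 = 87.99.
Planner sets c_i = Σα_j = 10.2 for every i, so G^SO = 4·10.2 = 40.8.
W^SO = (Σα)·G^SO − ½·4·(Σα)² = (4/2)·10.2² = 208.08.
Deadweight loss = W^SO − W^NE = 120.09.

120.09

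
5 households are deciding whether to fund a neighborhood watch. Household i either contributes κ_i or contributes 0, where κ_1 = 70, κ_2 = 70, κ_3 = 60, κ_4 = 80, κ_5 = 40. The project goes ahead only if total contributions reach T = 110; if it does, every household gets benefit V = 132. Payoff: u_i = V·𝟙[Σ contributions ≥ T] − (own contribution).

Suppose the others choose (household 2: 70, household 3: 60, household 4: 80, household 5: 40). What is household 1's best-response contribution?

0

Others' total = 250 ≥ 110; contributing adds cost 70 for no extra benefit.
Best response: 0.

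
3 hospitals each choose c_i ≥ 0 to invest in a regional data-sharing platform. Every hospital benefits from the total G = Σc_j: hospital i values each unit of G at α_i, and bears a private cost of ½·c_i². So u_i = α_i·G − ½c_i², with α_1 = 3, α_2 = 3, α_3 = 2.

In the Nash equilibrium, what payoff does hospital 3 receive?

Hospital i's FOC: ∂u_i/∂c_i = α_i − c_i = 0, so c_i* = α_i.
NE contributions = (3, 3, 2); G = 8.
u_3 = α_3·G − ½·(c_3)² = 2·8 − ½·2² = 14.

14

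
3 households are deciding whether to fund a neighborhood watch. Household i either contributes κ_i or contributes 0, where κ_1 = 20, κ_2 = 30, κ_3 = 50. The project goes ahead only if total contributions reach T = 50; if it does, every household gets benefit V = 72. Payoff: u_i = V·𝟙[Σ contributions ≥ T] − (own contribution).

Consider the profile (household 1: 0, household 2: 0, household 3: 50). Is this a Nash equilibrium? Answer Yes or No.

Yes

Total = 50 ≥ 50: provided.
Household 1 (pledges 0, payoff 72): pledging 20 → total 70, payoff 52. No gain.
Household 2 (pledges 0, payoff 72): pledging 30 → total 80, payoff 42. No gain.
Household 3 (pledges 50, payoff 22): dropping to 0 → total 0, payoff 0. No gain.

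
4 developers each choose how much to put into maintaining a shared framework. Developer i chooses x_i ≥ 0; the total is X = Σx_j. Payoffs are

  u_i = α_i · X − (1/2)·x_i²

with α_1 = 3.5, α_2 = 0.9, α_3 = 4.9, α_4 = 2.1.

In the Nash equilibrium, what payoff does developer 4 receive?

21.735

Developer i's FOC: ∂u_i/∂x_i = α_i − x_i = 0, so x_i* = α_i.
NE contributions = (3.5, 0.9, 4.9, 2.1); X = 11.4.
u_4 = α_4·X − ½·(x_4)² = 2.1·11.4 − ½·2.1² = 21.735.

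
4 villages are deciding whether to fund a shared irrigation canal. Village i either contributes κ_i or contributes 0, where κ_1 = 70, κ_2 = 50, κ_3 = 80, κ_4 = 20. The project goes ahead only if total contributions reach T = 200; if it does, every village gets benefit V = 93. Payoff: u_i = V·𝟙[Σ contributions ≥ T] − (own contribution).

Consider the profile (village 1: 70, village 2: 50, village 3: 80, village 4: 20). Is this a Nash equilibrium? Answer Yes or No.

Total = 220 ≥ 200: provided.
Village 1 (pledges 70, payoff 23): dropping to 0 → total 150, payoff 0. No gain.
Village 2 (pledges 50, payoff 43): dropping to 0 → total 170, payoff 0. No gain.
Village 3 (pledges 80, payoff 13): dropping to 0 → total 140, payoff 0. No gain.
Village 4 (pledges 20, payoff 73): dropping to 0 → total 200, payoff 93. Profitable deviation.

No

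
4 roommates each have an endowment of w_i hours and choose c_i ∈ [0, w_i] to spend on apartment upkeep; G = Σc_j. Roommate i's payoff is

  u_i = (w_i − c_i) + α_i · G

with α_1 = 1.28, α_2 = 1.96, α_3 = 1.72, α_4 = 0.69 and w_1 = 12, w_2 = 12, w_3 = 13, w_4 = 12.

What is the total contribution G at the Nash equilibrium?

∂u_i/∂c_i = α_i − 1, so roommate i contributes w_i if α_i > 1, else 0.
α_i > 1 for i ∈ {1, 2, 3}; NE contributions (12, 12, 13, 0), G = 37.

37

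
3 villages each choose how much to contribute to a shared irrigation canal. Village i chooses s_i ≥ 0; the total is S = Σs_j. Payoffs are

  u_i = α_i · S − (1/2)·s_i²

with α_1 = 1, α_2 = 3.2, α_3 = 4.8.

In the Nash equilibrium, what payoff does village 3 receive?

31.68

Village i's FOC: ∂u_i/∂s_i = α_i − s_i = 0, so s_i* = α_i.
NE contributions = (1, 3.2, 4.8); S = 9.
u_3 = α_3·S − ½·(s_3)² = 4.8·9 − ½·4.8² = 31.68.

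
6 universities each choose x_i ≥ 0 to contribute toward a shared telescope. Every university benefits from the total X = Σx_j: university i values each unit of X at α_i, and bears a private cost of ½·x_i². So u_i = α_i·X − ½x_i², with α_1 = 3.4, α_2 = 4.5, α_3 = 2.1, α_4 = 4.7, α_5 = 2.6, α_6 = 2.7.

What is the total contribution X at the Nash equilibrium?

University i's FOC: ∂u_i/∂x_i = α_i − x_i = 0, so x_i* = α_i.
NE contributions = (3.4, 4.5, 2.1, 4.7, 2.6, 2.7); X = 20.

20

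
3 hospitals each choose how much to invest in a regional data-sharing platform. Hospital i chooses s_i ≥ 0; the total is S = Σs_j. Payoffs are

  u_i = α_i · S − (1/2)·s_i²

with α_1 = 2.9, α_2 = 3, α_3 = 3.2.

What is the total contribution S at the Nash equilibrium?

9.1

Hospital i's FOC: ∂u_i/∂s_i = α_i − s_i = 0, so s_i* = α_i.
NE contributions = (2.9, 3, 3.2); S = 9.1.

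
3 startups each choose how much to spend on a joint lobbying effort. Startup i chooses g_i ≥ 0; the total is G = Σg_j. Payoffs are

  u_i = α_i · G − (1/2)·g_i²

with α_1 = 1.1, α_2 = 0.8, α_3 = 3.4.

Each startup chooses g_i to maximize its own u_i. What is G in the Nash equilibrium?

Startup i's FOC: ∂u_i/∂g_i = α_i − g_i = 0, so g_i* = α_i.
NE contributions = (1.1, 0.8, 3.4); G = 5.3.

5.3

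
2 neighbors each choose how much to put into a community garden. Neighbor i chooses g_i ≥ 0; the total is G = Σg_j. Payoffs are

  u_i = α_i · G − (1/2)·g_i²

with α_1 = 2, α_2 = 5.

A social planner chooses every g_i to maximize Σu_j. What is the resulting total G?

14

Planner FOC: ∂(Σu_j)/∂g_i = (Σα_j) − g_i = 0, so g_i^SO = Σα_j = 7 for every i; G^SO = 14.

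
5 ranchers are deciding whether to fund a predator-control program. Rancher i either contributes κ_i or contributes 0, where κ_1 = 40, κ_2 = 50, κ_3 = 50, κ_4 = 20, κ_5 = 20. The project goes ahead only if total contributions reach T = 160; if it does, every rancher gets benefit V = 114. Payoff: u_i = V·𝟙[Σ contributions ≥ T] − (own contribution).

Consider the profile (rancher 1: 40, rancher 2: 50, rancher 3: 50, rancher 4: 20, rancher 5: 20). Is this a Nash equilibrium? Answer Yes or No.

No

Total = 180 ≥ 160: provided.
Rancher 1 (pledges 40, payoff 74): dropping to 0 → total 140, payoff 0. No gain.
Rancher 2 (pledges 50, payoff 64): dropping to 0 → total 130, payoff 0. No gain.
Rancher 3 (pledges 50, payoff 64): dropping to 0 → total 130, payoff 0. No gain.
Rancher 4 (pledges 20, payoff 94): dropping to 0 → total 160, payoff 114. Profitable deviation.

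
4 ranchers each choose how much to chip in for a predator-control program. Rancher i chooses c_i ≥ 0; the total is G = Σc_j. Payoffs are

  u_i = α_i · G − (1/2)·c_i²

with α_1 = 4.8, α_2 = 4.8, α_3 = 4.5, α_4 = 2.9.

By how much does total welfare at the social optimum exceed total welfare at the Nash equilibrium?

326.37

Rancher i's FOC: ∂u_i/∂c_i = α_i − c_i = 0, so c_i* = α_i.
NE contributions = (4.8, 4.8, 4.5, 2.9); G = 17.
W^NE = (Σα)·G − ½Σα_i² = 17² − ½·74.74 = 251.63.
Planner sets c_i = Σα_j = 17 for every i, so G^SO = 4·17 = 68.
W^SO = (Σα)·G^SO − ½·4·(Σα)² = (4/2)·17² = 578.
Deadweight loss = W^SO − W^NE = 326.37.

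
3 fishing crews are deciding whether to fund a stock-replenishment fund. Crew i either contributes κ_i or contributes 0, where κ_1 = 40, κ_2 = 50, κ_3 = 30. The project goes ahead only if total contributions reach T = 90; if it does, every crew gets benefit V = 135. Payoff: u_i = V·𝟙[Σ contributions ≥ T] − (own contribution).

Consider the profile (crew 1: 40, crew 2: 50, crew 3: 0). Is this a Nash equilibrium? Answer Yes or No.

Total = 90 ≥ 90: provided.
Crew 1 (pledges 40, payoff 95): dropping to 0 → total 50, payoff 0. No gain.
Crew 2 (pledges 50, payoff 85): dropping to 0 → total 40, payoff 0. No gain.
Crew 3 (pledges 0, payoff 135): pledging 30 → total 120, payoff 105. No gain.

Yes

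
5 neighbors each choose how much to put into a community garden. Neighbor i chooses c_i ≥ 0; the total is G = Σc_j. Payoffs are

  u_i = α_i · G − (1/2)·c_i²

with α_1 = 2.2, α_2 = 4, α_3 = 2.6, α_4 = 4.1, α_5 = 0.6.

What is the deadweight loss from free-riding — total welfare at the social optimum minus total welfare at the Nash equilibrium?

295.76

Neighbor i's FOC: ∂u_i/∂c_i = α_i − c_i = 0, so c_i* = α_i.
NE contributions = (2.2, 4, 2.6, 4.1, 0.6); G = 13.5.
W^NE = (Σα)·G − ½Σα_i² = 13.5² − ½·44.77 = 159.865.
Planner sets c_i = Σα_j = 13.5 for every i, so G^SO = 5·13.5 = 67.5.
W^SO = (Σα)·G^SO − ½·5·(Σα)² = (5/2)·13.5² = 455.625.
Deadweight loss = W^SO − W^NE = 295.76.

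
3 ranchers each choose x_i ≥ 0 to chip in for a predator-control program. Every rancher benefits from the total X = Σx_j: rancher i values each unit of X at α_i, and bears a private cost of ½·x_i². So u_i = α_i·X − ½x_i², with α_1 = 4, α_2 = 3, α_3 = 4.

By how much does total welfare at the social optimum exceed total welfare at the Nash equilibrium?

Rancher i's FOC: ∂u_i/∂x_i = α_i − x_i = 0, so x_i* = α_i.
NE contributions = (4, 3, 4); X = 11.
W^NE = (Σα)·X − ½Σα_i² = 11² − ½·41 = 100.5.
Planner sets x_i = Σα_j = 11 for every i, so X^SO = 3·11 = 33.
W^SO = (Σα)·X^SO − ½·3·(Σα)² = (3/2)·11² = 181.5.
Deadweight loss = W^SO − W^NE = 81.

81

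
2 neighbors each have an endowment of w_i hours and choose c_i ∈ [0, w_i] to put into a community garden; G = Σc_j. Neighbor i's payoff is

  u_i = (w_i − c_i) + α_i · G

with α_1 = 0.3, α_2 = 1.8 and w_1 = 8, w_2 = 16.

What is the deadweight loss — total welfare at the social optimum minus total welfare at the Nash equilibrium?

8.8

∂u_i/∂c_i = α_i − 1, so neighbor i contributes w_i if α_i > 1, else 0.
α_i > 1 for i ∈ {2}; NE contributions (0, 16), G = 16.
W^NE = Σw_i − G^NE + (Σα_i)·G^NE = 24 + 1.1·16 = 41.6.
Planner: ∂(Σu_j)/∂c_i = Σα_j − 1 = 1.1 > 0, so everyone contributes w_i; G^SO = 24, W^SO = 24 + 1.1·24 = 50.4.
Deadweight loss = 8.8.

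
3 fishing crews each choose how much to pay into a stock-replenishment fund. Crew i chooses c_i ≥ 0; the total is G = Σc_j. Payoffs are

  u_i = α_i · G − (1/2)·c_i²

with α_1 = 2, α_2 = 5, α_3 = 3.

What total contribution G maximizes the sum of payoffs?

30

Planner FOC: ∂(Σu_j)/∂c_i = (Σα_j) − c_i = 0, so c_i^SO = Σα_j = 10 for every i; G^SO = 30.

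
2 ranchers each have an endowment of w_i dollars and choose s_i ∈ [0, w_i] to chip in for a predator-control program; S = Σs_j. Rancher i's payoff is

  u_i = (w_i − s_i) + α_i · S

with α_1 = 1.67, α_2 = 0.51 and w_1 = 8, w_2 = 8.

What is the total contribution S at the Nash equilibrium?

∂u_i/∂s_i = α_i − 1, so rancher i contributes w_i if α_i > 1, else 0.
α_i > 1 for i ∈ {1}; NE contributions (8, 0), S = 8.

8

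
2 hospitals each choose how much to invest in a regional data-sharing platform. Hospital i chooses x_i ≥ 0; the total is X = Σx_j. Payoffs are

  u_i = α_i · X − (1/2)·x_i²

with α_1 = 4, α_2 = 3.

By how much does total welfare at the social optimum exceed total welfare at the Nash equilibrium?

Hospital i's FOC: ∂u_i/∂x_i = α_i − x_i = 0, so x_i* = α_i.
NE contributions = (4, 3); X = 7.
W^NE = (Σα)·X − ½Σα_i² = 7² − ½·25 = 36.5.
Planner sets x_i = Σα_j = 7 for every i, so X^SO = 2·7 = 14.
W^SO = (Σα)·X^SO − ½·2·(Σα)² = (2/2)·7² = 49.
Deadweight loss = W^SO − W^NE = 12.5.

12.5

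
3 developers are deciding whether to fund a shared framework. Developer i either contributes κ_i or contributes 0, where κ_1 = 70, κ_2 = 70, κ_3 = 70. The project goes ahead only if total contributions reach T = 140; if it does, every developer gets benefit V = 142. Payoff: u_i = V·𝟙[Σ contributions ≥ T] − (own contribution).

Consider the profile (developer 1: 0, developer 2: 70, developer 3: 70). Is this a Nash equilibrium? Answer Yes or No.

Yes

Total = 140 ≥ 140: provided.
Developer 1 (pledges 0, payoff 142): pledging 70 → total 210, payoff 72. No gain.
Developer 2 (pledges 70, payoff 72): dropping to 0 → total 70, payoff 0. No gain.
Developer 3 (pledges 70, payoff 72): dropping to 0 → total 70, payoff 0. No gain.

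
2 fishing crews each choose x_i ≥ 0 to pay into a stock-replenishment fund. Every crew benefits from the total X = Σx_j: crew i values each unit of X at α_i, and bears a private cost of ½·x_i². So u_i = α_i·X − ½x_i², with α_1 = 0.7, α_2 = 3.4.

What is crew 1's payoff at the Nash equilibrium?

Crew i's FOC: ∂u_i/∂x_i = α_i − x_i = 0, so x_i* = α_i.
NE contributions = (0.7, 3.4); X = 4.1.
u_1 = α_1·X − ½·(x_1)² = 0.7·4.1 − ½·0.7² = 2.625.

2.625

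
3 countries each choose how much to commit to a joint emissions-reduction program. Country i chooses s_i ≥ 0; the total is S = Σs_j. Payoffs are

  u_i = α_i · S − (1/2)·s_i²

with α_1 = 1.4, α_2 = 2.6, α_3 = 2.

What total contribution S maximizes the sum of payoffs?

18

Planner FOC: ∂(Σu_j)/∂s_i = (Σα_j) − s_i = 0, so s_i^SO = Σα_j = 6 for every i; S^SO = 18.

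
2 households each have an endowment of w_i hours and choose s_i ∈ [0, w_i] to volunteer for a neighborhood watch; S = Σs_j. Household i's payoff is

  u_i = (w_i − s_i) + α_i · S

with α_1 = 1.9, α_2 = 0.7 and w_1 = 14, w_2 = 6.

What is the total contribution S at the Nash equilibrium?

14

∂u_i/∂s_i = α_i − 1, so household i contributes w_i if α_i > 1, else 0.
α_i > 1 for i ∈ {1}; NE contributions (14, 0), S = 14.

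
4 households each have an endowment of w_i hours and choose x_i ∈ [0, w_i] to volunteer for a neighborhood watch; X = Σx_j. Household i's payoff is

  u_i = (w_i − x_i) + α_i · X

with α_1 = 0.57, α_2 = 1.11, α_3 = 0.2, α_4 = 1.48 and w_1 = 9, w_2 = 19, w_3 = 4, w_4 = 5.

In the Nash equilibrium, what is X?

∂u_i/∂x_i = α_i − 1, so household i contributes w_i if α_i > 1, else 0.
α_i > 1 for i ∈ {2, 4}; NE contributions (0, 19, 0, 5), X = 24.

24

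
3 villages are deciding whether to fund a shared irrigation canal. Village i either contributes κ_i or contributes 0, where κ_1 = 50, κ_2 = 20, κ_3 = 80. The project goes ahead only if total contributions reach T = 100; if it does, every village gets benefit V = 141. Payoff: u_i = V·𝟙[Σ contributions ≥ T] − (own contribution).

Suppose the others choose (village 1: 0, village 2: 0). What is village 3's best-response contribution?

0

Others' total = 0. Even contributing 80 gives 80 < 100: no benefit either way.
Best response: 0.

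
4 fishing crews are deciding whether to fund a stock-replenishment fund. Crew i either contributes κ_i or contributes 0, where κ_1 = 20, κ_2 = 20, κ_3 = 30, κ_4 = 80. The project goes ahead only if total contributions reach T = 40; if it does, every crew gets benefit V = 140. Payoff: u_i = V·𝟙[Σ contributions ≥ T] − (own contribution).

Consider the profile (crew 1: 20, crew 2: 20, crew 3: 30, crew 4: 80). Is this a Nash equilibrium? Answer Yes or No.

Total = 150 ≥ 40: provided.
Crew 1 (pledges 20, payoff 120): dropping to 0 → total 130, payoff 140. Profitable deviation.

No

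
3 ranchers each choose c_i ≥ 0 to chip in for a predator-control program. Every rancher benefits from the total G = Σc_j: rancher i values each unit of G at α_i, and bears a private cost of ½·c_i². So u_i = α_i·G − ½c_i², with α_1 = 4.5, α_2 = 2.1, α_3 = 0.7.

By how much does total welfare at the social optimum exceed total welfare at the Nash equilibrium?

39.22

Rancher i's FOC: ∂u_i/∂c_i = α_i − c_i = 0, so c_i* = α_i.
NE contributions = (4.5, 2.1, 0.7); G = 7.3.
W^NE = (Σα)·G − ½Σα_i² = 7.3² − ½·25.15 = 40.715.
Planner sets c_i = Σα_j = 7.3 for every i, so G^SO = 3·7.3 = 21.9.
W^SO = (Σα)·G^SO − ½·3·(Σα)² = (3/2)·7.3² = 79.935.
Deadweight loss = W^SO − W^NE = 39.22.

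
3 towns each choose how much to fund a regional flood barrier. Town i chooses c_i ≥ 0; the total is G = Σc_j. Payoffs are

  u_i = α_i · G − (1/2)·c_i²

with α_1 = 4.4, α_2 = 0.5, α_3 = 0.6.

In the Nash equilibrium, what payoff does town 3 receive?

Town i's FOC: ∂u_i/∂c_i = α_i − c_i = 0, so c_i* = α_i.
NE contributions = (4.4, 0.5, 0.6); G = 5.5.
u_3 = α_3·G − ½·(c_3)² = 0.6·5.5 − ½·0.6² = 3.12.

3.12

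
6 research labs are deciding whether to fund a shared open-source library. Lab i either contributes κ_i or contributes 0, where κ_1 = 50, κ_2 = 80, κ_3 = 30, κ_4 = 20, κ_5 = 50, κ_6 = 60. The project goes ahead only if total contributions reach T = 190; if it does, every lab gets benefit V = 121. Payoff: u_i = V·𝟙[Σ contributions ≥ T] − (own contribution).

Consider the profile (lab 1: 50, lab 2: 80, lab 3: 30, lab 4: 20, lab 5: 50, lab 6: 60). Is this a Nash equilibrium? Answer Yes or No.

No

Total = 290 ≥ 190: provided.
Lab 1 (pledges 50, payoff 71): dropping to 0 → total 240, payoff 121. Profitable deviation.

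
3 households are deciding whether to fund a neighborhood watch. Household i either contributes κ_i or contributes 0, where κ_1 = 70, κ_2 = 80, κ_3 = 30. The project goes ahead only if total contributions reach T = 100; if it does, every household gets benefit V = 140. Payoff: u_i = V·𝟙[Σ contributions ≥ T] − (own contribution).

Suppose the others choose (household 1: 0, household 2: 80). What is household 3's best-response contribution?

30

Others' total = 80. Contributing 30 brings total to 110 ≥ 100: gain V − κ_3 = 110.
Best response: 30.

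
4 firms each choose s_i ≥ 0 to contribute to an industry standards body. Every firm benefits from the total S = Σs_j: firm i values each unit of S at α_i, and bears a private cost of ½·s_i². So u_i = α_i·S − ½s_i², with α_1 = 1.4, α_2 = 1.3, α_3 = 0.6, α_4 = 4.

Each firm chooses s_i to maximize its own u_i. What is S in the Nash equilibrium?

Firm i's FOC: ∂u_i/∂s_i = α_i − s_i = 0, so s_i* = α_i.
NE contributions = (1.4, 1.3, 0.6, 4); S = 7.3.

7.3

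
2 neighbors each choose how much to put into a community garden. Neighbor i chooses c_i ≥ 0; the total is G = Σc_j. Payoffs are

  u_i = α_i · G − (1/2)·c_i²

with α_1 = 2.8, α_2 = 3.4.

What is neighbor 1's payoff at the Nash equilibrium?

13.44

Neighbor i's FOC: ∂u_i/∂c_i = α_i − c_i = 0, so c_i* = α_i.
NE contributions = (2.8, 3.4); G = 6.2.
u_1 = α_1·G − ½·(c_1)² = 2.8·6.2 − ½·2.8² = 13.44.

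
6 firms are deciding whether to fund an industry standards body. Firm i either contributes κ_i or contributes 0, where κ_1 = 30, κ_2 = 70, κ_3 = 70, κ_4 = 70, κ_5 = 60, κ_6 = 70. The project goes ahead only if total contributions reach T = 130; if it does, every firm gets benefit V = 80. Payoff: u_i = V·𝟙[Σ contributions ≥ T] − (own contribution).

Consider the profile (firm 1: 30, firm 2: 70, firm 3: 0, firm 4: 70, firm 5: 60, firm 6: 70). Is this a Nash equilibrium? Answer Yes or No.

Total = 300 ≥ 130: provided.
Firm 1 (pledges 30, payoff 50): dropping to 0 → total 270, payoff 80. Profitable deviation.

No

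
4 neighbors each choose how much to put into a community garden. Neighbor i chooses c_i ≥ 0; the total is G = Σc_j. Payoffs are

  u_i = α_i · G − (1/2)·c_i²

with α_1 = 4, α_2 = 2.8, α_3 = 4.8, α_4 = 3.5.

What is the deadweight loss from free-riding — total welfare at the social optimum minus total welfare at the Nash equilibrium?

Neighbor i's FOC: ∂u_i/∂c_i = α_i − c_i = 0, so c_i* = α_i.
NE contributions = (4, 2.8, 4.8, 3.5); G = 15.1.
W^NE = (Σα)·G − ½Σα_i² = 15.1² − ½·59.13 = 198.445.
Planner sets c_i = Σα_j = 15.1 for every i, so G^SO = 4·15.1 = 60.4.
W^SO = (Σα)·G^SO − ½·4·(Σα)² = (4/2)·15.1² = 456.02.
Deadweight loss = W^SO − W^NE = 257.575.

257.575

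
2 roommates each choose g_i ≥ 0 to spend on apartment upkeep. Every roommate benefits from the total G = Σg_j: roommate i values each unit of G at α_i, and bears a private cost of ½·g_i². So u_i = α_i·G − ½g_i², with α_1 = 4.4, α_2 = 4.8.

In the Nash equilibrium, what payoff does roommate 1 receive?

Roommate i's FOC: ∂u_i/∂g_i = α_i − g_i = 0, so g_i* = α_i.
NE contributions = (4.4, 4.8); G = 9.2.
u_1 = α_1·G − ½·(g_1)² = 4.4·9.2 − ½·4.4² = 30.8.

30.8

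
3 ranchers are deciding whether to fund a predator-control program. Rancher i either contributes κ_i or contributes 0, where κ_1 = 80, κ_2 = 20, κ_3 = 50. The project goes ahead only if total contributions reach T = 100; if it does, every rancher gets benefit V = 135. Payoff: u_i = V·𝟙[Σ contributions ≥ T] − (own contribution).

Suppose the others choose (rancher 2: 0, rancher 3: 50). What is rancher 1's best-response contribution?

80

Others' total = 50. Contributing 80 brings total to 130 ≥ 100: gain V − κ_1 = 55.
Best response: 80.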